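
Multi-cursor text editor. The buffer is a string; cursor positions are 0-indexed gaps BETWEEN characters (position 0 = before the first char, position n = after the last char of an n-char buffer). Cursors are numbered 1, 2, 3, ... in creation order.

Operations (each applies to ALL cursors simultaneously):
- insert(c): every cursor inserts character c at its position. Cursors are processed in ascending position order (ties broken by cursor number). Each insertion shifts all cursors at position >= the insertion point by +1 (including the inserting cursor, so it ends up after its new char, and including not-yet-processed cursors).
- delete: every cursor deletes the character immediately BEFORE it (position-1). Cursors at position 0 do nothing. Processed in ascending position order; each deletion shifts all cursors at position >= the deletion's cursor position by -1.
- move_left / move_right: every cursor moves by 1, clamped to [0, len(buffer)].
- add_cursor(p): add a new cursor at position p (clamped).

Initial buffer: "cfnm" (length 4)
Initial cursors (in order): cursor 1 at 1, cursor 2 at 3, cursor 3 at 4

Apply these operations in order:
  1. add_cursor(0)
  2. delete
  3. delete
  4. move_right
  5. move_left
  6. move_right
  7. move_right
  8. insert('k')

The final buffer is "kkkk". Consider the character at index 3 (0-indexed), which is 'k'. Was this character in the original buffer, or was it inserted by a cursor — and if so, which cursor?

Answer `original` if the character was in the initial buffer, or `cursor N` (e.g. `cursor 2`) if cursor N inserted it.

After op 1 (add_cursor(0)): buffer="cfnm" (len 4), cursors c4@0 c1@1 c2@3 c3@4, authorship ....
After op 2 (delete): buffer="f" (len 1), cursors c1@0 c4@0 c2@1 c3@1, authorship .
After op 3 (delete): buffer="" (len 0), cursors c1@0 c2@0 c3@0 c4@0, authorship 
After op 4 (move_right): buffer="" (len 0), cursors c1@0 c2@0 c3@0 c4@0, authorship 
After op 5 (move_left): buffer="" (len 0), cursors c1@0 c2@0 c3@0 c4@0, authorship 
After op 6 (move_right): buffer="" (len 0), cursors c1@0 c2@0 c3@0 c4@0, authorship 
After op 7 (move_right): buffer="" (len 0), cursors c1@0 c2@0 c3@0 c4@0, authorship 
After op 8 (insert('k')): buffer="kkkk" (len 4), cursors c1@4 c2@4 c3@4 c4@4, authorship 1234
Authorship (.=original, N=cursor N): 1 2 3 4
Index 3: author = 4

Answer: cursor 4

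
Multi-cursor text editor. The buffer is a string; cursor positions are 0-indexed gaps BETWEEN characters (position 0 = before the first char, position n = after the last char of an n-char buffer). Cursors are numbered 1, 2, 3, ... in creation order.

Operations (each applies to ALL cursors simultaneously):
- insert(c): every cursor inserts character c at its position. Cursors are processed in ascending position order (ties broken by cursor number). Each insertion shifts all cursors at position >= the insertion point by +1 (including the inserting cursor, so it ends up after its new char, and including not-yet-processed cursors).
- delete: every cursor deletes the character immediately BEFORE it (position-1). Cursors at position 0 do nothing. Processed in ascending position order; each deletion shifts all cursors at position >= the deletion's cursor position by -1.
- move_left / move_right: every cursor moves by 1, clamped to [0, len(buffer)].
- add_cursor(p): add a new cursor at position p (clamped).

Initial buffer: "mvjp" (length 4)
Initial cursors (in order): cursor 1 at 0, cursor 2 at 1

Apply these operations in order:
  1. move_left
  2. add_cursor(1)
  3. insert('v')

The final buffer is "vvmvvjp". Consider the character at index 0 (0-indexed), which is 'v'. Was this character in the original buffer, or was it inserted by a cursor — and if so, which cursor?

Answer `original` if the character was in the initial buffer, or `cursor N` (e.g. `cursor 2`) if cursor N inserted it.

After op 1 (move_left): buffer="mvjp" (len 4), cursors c1@0 c2@0, authorship ....
After op 2 (add_cursor(1)): buffer="mvjp" (len 4), cursors c1@0 c2@0 c3@1, authorship ....
After op 3 (insert('v')): buffer="vvmvvjp" (len 7), cursors c1@2 c2@2 c3@4, authorship 12.3...
Authorship (.=original, N=cursor N): 1 2 . 3 . . .
Index 0: author = 1

Answer: cursor 1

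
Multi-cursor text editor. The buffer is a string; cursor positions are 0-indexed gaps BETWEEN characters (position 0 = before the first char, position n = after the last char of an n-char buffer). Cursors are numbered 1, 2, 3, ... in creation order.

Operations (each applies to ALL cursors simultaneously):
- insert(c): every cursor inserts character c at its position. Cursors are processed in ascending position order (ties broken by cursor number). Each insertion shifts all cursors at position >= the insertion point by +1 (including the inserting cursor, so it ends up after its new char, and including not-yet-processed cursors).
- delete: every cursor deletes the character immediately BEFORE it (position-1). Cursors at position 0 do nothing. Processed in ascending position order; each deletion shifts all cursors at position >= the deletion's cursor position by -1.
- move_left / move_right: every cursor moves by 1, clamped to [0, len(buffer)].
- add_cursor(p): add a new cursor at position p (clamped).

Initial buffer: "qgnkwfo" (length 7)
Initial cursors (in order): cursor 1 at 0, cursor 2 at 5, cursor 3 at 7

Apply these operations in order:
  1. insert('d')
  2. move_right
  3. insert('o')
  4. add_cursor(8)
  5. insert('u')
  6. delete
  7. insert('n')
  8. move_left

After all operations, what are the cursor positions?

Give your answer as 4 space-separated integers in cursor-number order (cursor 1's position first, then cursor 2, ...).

After op 1 (insert('d')): buffer="dqgnkwdfod" (len 10), cursors c1@1 c2@7 c3@10, authorship 1.....2..3
After op 2 (move_right): buffer="dqgnkwdfod" (len 10), cursors c1@2 c2@8 c3@10, authorship 1.....2..3
After op 3 (insert('o')): buffer="dqognkwdfoodo" (len 13), cursors c1@3 c2@10 c3@13, authorship 1.1....2.2.33
After op 4 (add_cursor(8)): buffer="dqognkwdfoodo" (len 13), cursors c1@3 c4@8 c2@10 c3@13, authorship 1.1....2.2.33
After op 5 (insert('u')): buffer="dqougnkwdufouodou" (len 17), cursors c1@4 c4@10 c2@13 c3@17, authorship 1.11....24.22.333
After op 6 (delete): buffer="dqognkwdfoodo" (len 13), cursors c1@3 c4@8 c2@10 c3@13, authorship 1.1....2.2.33
After op 7 (insert('n')): buffer="dqongnkwdnfonodon" (len 17), cursors c1@4 c4@10 c2@13 c3@17, authorship 1.11....24.22.333
After op 8 (move_left): buffer="dqongnkwdnfonodon" (len 17), cursors c1@3 c4@9 c2@12 c3@16, authorship 1.11....24.22.333

Answer: 3 12 16 9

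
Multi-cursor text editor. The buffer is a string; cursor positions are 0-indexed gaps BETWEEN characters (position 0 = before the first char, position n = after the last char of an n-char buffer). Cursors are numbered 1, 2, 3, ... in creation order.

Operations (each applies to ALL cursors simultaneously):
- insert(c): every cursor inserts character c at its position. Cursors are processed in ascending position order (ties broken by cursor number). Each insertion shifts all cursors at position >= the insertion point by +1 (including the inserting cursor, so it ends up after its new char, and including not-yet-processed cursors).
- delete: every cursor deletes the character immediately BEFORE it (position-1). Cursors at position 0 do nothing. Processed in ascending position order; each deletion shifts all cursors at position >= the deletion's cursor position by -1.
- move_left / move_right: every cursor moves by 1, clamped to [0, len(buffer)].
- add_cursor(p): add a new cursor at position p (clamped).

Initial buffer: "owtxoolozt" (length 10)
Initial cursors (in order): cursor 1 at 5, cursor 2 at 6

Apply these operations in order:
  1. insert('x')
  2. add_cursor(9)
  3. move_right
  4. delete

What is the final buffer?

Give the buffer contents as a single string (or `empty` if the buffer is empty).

Answer: owtxoxxzt

Derivation:
After op 1 (insert('x')): buffer="owtxoxoxlozt" (len 12), cursors c1@6 c2@8, authorship .....1.2....
After op 2 (add_cursor(9)): buffer="owtxoxoxlozt" (len 12), cursors c1@6 c2@8 c3@9, authorship .....1.2....
After op 3 (move_right): buffer="owtxoxoxlozt" (len 12), cursors c1@7 c2@9 c3@10, authorship .....1.2....
After op 4 (delete): buffer="owtxoxxzt" (len 9), cursors c1@6 c2@7 c3@7, authorship .....12..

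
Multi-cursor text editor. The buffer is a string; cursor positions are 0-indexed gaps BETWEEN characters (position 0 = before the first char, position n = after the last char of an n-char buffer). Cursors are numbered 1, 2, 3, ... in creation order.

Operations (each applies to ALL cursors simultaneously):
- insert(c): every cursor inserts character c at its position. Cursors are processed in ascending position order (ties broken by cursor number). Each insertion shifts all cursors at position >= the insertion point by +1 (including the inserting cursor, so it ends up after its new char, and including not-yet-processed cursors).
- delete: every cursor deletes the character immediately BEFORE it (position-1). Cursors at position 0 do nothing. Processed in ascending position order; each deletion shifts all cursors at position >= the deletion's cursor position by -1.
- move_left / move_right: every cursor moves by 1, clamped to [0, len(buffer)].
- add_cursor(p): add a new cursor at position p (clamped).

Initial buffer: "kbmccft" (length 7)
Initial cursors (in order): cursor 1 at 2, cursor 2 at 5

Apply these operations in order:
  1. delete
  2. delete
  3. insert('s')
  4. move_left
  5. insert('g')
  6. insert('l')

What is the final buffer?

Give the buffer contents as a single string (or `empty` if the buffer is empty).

After op 1 (delete): buffer="kmcft" (len 5), cursors c1@1 c2@3, authorship .....
After op 2 (delete): buffer="mft" (len 3), cursors c1@0 c2@1, authorship ...
After op 3 (insert('s')): buffer="smsft" (len 5), cursors c1@1 c2@3, authorship 1.2..
After op 4 (move_left): buffer="smsft" (len 5), cursors c1@0 c2@2, authorship 1.2..
After op 5 (insert('g')): buffer="gsmgsft" (len 7), cursors c1@1 c2@4, authorship 11.22..
After op 6 (insert('l')): buffer="glsmglsft" (len 9), cursors c1@2 c2@6, authorship 111.222..

Answer: glsmglsft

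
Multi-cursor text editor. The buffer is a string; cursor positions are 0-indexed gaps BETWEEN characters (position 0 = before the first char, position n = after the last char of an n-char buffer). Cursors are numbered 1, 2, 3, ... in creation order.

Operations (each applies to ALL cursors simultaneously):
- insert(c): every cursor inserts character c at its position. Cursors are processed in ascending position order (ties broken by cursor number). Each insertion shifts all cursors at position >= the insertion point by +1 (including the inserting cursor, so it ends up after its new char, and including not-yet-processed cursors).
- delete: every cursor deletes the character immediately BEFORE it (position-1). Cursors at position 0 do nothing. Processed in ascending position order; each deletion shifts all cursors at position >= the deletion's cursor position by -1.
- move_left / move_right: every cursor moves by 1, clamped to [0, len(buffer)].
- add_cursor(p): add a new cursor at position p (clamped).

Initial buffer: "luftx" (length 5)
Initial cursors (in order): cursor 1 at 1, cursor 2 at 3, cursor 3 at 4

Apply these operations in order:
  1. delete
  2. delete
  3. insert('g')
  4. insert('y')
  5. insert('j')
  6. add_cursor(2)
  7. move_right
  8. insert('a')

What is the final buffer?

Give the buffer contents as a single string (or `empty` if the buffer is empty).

After op 1 (delete): buffer="ux" (len 2), cursors c1@0 c2@1 c3@1, authorship ..
After op 2 (delete): buffer="x" (len 1), cursors c1@0 c2@0 c3@0, authorship .
After op 3 (insert('g')): buffer="gggx" (len 4), cursors c1@3 c2@3 c3@3, authorship 123.
After op 4 (insert('y')): buffer="gggyyyx" (len 7), cursors c1@6 c2@6 c3@6, authorship 123123.
After op 5 (insert('j')): buffer="gggyyyjjjx" (len 10), cursors c1@9 c2@9 c3@9, authorship 123123123.
After op 6 (add_cursor(2)): buffer="gggyyyjjjx" (len 10), cursors c4@2 c1@9 c2@9 c3@9, authorship 123123123.
After op 7 (move_right): buffer="gggyyyjjjx" (len 10), cursors c4@3 c1@10 c2@10 c3@10, authorship 123123123.
After op 8 (insert('a')): buffer="gggayyyjjjxaaa" (len 14), cursors c4@4 c1@14 c2@14 c3@14, authorship 1234123123.123

Answer: gggayyyjjjxaaa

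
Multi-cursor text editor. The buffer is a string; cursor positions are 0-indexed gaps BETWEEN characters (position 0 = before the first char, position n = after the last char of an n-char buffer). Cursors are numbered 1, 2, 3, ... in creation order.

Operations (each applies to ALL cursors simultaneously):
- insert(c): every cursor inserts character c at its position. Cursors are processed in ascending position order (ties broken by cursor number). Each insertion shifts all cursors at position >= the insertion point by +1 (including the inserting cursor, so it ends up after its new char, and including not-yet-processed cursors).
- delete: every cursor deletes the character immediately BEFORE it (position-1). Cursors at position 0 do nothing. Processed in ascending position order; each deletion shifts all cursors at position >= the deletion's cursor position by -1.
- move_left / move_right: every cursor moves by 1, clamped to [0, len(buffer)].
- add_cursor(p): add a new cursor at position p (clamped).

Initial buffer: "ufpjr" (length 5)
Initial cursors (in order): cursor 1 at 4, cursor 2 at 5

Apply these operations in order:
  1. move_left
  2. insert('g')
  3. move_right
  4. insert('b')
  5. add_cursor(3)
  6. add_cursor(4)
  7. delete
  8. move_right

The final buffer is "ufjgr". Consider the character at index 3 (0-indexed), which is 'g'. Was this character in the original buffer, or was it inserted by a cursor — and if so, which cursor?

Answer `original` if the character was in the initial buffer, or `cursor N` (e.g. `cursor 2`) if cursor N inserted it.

Answer: cursor 2

Derivation:
After op 1 (move_left): buffer="ufpjr" (len 5), cursors c1@3 c2@4, authorship .....
After op 2 (insert('g')): buffer="ufpgjgr" (len 7), cursors c1@4 c2@6, authorship ...1.2.
After op 3 (move_right): buffer="ufpgjgr" (len 7), cursors c1@5 c2@7, authorship ...1.2.
After op 4 (insert('b')): buffer="ufpgjbgrb" (len 9), cursors c1@6 c2@9, authorship ...1.12.2
After op 5 (add_cursor(3)): buffer="ufpgjbgrb" (len 9), cursors c3@3 c1@6 c2@9, authorship ...1.12.2
After op 6 (add_cursor(4)): buffer="ufpgjbgrb" (len 9), cursors c3@3 c4@4 c1@6 c2@9, authorship ...1.12.2
After op 7 (delete): buffer="ufjgr" (len 5), cursors c3@2 c4@2 c1@3 c2@5, authorship ...2.
After op 8 (move_right): buffer="ufjgr" (len 5), cursors c3@3 c4@3 c1@4 c2@5, authorship ...2.
Authorship (.=original, N=cursor N): . . . 2 .
Index 3: author = 2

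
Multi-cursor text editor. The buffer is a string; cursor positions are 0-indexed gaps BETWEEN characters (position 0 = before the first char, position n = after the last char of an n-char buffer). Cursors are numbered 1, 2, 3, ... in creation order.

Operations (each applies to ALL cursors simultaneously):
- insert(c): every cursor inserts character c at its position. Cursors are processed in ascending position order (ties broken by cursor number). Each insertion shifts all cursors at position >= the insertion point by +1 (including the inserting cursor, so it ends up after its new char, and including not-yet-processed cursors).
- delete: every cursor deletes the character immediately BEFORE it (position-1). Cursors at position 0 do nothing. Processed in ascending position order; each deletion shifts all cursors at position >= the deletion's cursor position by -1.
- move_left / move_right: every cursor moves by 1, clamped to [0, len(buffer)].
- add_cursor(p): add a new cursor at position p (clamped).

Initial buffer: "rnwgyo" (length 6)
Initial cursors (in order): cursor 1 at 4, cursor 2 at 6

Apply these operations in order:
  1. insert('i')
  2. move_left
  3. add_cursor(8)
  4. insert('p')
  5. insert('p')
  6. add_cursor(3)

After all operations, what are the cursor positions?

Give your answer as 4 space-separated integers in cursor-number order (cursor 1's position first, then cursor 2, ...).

Answer: 6 11 14 3

Derivation:
After op 1 (insert('i')): buffer="rnwgiyoi" (len 8), cursors c1@5 c2@8, authorship ....1..2
After op 2 (move_left): buffer="rnwgiyoi" (len 8), cursors c1@4 c2@7, authorship ....1..2
After op 3 (add_cursor(8)): buffer="rnwgiyoi" (len 8), cursors c1@4 c2@7 c3@8, authorship ....1..2
After op 4 (insert('p')): buffer="rnwgpiyopip" (len 11), cursors c1@5 c2@9 c3@11, authorship ....11..223
After op 5 (insert('p')): buffer="rnwgppiyoppipp" (len 14), cursors c1@6 c2@11 c3@14, authorship ....111..22233
After op 6 (add_cursor(3)): buffer="rnwgppiyoppipp" (len 14), cursors c4@3 c1@6 c2@11 c3@14, authorship ....111..22233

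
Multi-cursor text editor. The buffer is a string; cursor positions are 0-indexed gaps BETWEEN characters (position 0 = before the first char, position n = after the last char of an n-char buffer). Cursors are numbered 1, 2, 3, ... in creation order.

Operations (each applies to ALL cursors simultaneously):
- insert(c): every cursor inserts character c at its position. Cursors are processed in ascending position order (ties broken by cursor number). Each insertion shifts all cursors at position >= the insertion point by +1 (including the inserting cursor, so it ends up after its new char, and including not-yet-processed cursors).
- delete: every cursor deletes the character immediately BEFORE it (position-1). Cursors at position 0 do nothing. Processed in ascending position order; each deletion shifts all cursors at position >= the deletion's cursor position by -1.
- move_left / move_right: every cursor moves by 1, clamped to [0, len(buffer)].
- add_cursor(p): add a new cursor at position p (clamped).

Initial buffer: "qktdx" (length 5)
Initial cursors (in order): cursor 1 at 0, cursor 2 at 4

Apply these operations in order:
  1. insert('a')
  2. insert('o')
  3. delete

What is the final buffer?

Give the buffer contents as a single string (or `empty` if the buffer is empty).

After op 1 (insert('a')): buffer="aqktdax" (len 7), cursors c1@1 c2@6, authorship 1....2.
After op 2 (insert('o')): buffer="aoqktdaox" (len 9), cursors c1@2 c2@8, authorship 11....22.
After op 3 (delete): buffer="aqktdax" (len 7), cursors c1@1 c2@6, authorship 1....2.

Answer: aqktdax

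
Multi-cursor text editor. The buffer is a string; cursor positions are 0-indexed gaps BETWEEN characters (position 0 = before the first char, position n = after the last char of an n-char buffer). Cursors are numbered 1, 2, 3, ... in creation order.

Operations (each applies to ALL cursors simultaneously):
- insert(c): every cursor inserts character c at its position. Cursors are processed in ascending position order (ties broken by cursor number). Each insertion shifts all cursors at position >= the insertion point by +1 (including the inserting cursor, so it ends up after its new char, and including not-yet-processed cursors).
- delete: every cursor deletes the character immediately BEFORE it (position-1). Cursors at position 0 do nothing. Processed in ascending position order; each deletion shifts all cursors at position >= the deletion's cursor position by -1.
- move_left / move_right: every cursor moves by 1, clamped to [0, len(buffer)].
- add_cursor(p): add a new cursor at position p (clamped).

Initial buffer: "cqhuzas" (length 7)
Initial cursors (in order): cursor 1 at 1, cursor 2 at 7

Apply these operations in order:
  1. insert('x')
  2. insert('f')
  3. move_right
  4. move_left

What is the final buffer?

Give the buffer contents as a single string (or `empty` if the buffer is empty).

After op 1 (insert('x')): buffer="cxqhuzasx" (len 9), cursors c1@2 c2@9, authorship .1......2
After op 2 (insert('f')): buffer="cxfqhuzasxf" (len 11), cursors c1@3 c2@11, authorship .11......22
After op 3 (move_right): buffer="cxfqhuzasxf" (len 11), cursors c1@4 c2@11, authorship .11......22
After op 4 (move_left): buffer="cxfqhuzasxf" (len 11), cursors c1@3 c2@10, authorship .11......22

Answer: cxfqhuzasxf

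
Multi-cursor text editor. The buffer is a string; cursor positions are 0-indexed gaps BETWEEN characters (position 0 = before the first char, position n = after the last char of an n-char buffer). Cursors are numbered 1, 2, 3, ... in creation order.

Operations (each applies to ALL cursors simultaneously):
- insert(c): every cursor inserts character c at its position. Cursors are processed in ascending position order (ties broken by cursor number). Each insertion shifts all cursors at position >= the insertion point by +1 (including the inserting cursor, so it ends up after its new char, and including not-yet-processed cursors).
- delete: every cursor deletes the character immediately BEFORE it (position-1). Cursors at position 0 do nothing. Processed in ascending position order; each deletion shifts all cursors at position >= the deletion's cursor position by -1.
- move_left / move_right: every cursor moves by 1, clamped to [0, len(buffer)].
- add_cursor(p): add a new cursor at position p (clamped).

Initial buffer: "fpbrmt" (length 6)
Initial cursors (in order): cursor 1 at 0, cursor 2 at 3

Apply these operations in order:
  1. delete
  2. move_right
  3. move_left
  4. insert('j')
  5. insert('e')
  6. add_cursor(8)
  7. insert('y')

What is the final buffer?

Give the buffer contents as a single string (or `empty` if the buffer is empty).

Answer: jeyfpjeyrmyt

Derivation:
After op 1 (delete): buffer="fprmt" (len 5), cursors c1@0 c2@2, authorship .....
After op 2 (move_right): buffer="fprmt" (len 5), cursors c1@1 c2@3, authorship .....
After op 3 (move_left): buffer="fprmt" (len 5), cursors c1@0 c2@2, authorship .....
After op 4 (insert('j')): buffer="jfpjrmt" (len 7), cursors c1@1 c2@4, authorship 1..2...
After op 5 (insert('e')): buffer="jefpjermt" (len 9), cursors c1@2 c2@6, authorship 11..22...
After op 6 (add_cursor(8)): buffer="jefpjermt" (len 9), cursors c1@2 c2@6 c3@8, authorship 11..22...
After op 7 (insert('y')): buffer="jeyfpjeyrmyt" (len 12), cursors c1@3 c2@8 c3@11, authorship 111..222..3.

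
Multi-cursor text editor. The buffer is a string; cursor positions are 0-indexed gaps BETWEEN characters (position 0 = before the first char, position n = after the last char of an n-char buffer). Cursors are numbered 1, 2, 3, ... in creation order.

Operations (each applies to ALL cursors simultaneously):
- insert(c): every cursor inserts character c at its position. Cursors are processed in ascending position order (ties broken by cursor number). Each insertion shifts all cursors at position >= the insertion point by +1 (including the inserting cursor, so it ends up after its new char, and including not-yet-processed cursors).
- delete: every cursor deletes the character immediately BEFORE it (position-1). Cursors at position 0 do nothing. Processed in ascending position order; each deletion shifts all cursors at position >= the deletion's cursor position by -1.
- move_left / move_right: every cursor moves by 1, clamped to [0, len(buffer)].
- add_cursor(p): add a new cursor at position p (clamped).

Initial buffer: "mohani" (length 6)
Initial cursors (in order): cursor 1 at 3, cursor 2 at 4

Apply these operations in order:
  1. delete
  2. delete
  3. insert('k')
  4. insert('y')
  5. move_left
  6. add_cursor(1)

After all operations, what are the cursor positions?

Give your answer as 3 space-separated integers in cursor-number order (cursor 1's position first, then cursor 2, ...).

Answer: 3 3 1

Derivation:
After op 1 (delete): buffer="moni" (len 4), cursors c1@2 c2@2, authorship ....
After op 2 (delete): buffer="ni" (len 2), cursors c1@0 c2@0, authorship ..
After op 3 (insert('k')): buffer="kkni" (len 4), cursors c1@2 c2@2, authorship 12..
After op 4 (insert('y')): buffer="kkyyni" (len 6), cursors c1@4 c2@4, authorship 1212..
After op 5 (move_left): buffer="kkyyni" (len 6), cursors c1@3 c2@3, authorship 1212..
After op 6 (add_cursor(1)): buffer="kkyyni" (len 6), cursors c3@1 c1@3 c2@3, authorship 1212..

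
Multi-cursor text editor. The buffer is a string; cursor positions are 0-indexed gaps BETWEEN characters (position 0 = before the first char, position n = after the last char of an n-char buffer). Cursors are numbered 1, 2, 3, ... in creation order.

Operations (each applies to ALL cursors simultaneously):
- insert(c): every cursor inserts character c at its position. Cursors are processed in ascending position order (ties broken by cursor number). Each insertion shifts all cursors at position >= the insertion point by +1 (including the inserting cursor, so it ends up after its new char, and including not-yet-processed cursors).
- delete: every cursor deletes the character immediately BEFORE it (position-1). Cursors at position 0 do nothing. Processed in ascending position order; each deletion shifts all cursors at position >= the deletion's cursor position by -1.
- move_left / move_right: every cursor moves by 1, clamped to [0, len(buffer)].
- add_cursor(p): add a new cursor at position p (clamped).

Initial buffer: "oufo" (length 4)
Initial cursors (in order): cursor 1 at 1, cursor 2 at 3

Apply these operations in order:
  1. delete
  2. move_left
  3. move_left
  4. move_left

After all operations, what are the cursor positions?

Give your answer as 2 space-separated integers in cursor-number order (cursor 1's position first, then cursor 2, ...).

After op 1 (delete): buffer="uo" (len 2), cursors c1@0 c2@1, authorship ..
After op 2 (move_left): buffer="uo" (len 2), cursors c1@0 c2@0, authorship ..
After op 3 (move_left): buffer="uo" (len 2), cursors c1@0 c2@0, authorship ..
After op 4 (move_left): buffer="uo" (len 2), cursors c1@0 c2@0, authorship ..

Answer: 0 0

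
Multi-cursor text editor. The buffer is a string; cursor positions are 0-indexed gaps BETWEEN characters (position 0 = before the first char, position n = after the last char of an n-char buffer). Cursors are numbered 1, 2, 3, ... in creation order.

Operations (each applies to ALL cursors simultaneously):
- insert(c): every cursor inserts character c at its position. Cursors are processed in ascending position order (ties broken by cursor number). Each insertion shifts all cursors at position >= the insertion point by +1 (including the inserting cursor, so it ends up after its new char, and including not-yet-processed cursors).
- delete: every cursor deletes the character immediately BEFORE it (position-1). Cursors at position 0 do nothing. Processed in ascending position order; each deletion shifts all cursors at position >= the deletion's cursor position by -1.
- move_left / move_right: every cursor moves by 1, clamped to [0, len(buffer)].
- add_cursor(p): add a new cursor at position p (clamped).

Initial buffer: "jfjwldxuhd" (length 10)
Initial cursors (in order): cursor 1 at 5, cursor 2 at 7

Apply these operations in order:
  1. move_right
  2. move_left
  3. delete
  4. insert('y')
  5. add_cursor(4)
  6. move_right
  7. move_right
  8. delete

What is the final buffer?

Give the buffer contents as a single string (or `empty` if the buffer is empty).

Answer: jfjwyud

Derivation:
After op 1 (move_right): buffer="jfjwldxuhd" (len 10), cursors c1@6 c2@8, authorship ..........
After op 2 (move_left): buffer="jfjwldxuhd" (len 10), cursors c1@5 c2@7, authorship ..........
After op 3 (delete): buffer="jfjwduhd" (len 8), cursors c1@4 c2@5, authorship ........
After op 4 (insert('y')): buffer="jfjwydyuhd" (len 10), cursors c1@5 c2@7, authorship ....1.2...
After op 5 (add_cursor(4)): buffer="jfjwydyuhd" (len 10), cursors c3@4 c1@5 c2@7, authorship ....1.2...
After op 6 (move_right): buffer="jfjwydyuhd" (len 10), cursors c3@5 c1@6 c2@8, authorship ....1.2...
After op 7 (move_right): buffer="jfjwydyuhd" (len 10), cursors c3@6 c1@7 c2@9, authorship ....1.2...
After op 8 (delete): buffer="jfjwyud" (len 7), cursors c1@5 c3@5 c2@6, authorship ....1..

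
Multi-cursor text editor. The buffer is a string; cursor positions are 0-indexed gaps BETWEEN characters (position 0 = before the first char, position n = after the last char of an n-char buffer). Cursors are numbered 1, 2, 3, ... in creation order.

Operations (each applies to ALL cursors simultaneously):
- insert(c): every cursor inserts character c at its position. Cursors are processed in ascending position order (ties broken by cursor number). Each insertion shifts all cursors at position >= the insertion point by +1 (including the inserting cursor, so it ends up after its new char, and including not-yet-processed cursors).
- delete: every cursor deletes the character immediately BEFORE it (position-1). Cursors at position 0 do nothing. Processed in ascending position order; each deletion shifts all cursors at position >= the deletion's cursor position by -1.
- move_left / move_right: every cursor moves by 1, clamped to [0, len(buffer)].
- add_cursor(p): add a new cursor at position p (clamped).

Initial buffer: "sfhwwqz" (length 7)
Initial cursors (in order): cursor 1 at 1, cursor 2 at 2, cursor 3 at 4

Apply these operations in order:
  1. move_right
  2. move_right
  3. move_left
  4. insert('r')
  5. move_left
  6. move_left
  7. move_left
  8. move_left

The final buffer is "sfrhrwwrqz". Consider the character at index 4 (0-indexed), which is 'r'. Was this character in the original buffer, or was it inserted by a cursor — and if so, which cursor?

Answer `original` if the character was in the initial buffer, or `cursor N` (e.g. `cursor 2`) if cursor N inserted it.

After op 1 (move_right): buffer="sfhwwqz" (len 7), cursors c1@2 c2@3 c3@5, authorship .......
After op 2 (move_right): buffer="sfhwwqz" (len 7), cursors c1@3 c2@4 c3@6, authorship .......
After op 3 (move_left): buffer="sfhwwqz" (len 7), cursors c1@2 c2@3 c3@5, authorship .......
After op 4 (insert('r')): buffer="sfrhrwwrqz" (len 10), cursors c1@3 c2@5 c3@8, authorship ..1.2..3..
After op 5 (move_left): buffer="sfrhrwwrqz" (len 10), cursors c1@2 c2@4 c3@7, authorship ..1.2..3..
After op 6 (move_left): buffer="sfrhrwwrqz" (len 10), cursors c1@1 c2@3 c3@6, authorship ..1.2..3..
After op 7 (move_left): buffer="sfrhrwwrqz" (len 10), cursors c1@0 c2@2 c3@5, authorship ..1.2..3..
After op 8 (move_left): buffer="sfrhrwwrqz" (len 10), cursors c1@0 c2@1 c3@4, authorship ..1.2..3..
Authorship (.=original, N=cursor N): . . 1 . 2 . . 3 . .
Index 4: author = 2

Answer: cursor 2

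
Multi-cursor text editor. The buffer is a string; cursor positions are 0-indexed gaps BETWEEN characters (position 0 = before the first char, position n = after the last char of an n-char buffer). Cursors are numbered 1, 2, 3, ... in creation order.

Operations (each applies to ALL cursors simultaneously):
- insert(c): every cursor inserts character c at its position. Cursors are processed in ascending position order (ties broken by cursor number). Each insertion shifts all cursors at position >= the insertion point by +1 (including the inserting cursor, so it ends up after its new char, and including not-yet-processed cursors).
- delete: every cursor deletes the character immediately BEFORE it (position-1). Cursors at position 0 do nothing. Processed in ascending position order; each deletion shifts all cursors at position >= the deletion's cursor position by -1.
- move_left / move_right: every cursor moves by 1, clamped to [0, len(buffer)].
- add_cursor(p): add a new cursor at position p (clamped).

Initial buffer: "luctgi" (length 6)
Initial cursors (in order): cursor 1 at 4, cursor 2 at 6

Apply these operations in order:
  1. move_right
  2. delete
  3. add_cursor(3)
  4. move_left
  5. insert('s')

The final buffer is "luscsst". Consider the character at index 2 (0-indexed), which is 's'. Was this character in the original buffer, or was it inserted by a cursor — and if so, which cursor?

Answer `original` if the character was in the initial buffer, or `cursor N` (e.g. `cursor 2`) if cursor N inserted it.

Answer: cursor 3

Derivation:
After op 1 (move_right): buffer="luctgi" (len 6), cursors c1@5 c2@6, authorship ......
After op 2 (delete): buffer="luct" (len 4), cursors c1@4 c2@4, authorship ....
After op 3 (add_cursor(3)): buffer="luct" (len 4), cursors c3@3 c1@4 c2@4, authorship ....
After op 4 (move_left): buffer="luct" (len 4), cursors c3@2 c1@3 c2@3, authorship ....
After op 5 (insert('s')): buffer="luscsst" (len 7), cursors c3@3 c1@6 c2@6, authorship ..3.12.
Authorship (.=original, N=cursor N): . . 3 . 1 2 .
Index 2: author = 3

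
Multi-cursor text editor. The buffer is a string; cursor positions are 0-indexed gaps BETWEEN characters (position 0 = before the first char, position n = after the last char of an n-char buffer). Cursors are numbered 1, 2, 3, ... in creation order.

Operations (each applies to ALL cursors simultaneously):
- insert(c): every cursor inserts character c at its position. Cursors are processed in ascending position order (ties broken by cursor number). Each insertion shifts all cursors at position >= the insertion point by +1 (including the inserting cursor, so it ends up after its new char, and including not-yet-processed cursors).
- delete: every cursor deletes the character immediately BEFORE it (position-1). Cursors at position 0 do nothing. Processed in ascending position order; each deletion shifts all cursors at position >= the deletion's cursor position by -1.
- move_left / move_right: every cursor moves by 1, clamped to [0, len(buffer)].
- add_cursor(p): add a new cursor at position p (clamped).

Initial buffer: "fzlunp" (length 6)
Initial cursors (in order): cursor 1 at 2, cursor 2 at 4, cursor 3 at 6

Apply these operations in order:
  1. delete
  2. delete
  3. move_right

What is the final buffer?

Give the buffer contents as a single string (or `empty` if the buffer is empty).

Answer: empty

Derivation:
After op 1 (delete): buffer="fln" (len 3), cursors c1@1 c2@2 c3@3, authorship ...
After op 2 (delete): buffer="" (len 0), cursors c1@0 c2@0 c3@0, authorship 
After op 3 (move_right): buffer="" (len 0), cursors c1@0 c2@0 c3@0, authorship 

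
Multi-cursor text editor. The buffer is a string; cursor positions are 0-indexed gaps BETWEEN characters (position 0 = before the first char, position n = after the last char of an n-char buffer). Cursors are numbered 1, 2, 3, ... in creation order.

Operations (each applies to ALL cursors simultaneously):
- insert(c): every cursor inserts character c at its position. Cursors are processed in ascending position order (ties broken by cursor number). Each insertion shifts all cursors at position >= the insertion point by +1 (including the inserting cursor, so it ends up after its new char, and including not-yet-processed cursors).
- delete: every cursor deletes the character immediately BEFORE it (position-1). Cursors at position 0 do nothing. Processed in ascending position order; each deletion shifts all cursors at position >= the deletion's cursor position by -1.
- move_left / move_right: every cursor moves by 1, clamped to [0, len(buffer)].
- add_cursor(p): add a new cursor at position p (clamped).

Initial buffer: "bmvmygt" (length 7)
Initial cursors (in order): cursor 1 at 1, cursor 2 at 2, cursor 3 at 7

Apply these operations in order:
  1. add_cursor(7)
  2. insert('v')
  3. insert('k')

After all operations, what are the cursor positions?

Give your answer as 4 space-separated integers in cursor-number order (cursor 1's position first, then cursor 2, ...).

Answer: 3 6 15 15

Derivation:
After op 1 (add_cursor(7)): buffer="bmvmygt" (len 7), cursors c1@1 c2@2 c3@7 c4@7, authorship .......
After op 2 (insert('v')): buffer="bvmvvmygtvv" (len 11), cursors c1@2 c2@4 c3@11 c4@11, authorship .1.2.....34
After op 3 (insert('k')): buffer="bvkmvkvmygtvvkk" (len 15), cursors c1@3 c2@6 c3@15 c4@15, authorship .11.22.....3434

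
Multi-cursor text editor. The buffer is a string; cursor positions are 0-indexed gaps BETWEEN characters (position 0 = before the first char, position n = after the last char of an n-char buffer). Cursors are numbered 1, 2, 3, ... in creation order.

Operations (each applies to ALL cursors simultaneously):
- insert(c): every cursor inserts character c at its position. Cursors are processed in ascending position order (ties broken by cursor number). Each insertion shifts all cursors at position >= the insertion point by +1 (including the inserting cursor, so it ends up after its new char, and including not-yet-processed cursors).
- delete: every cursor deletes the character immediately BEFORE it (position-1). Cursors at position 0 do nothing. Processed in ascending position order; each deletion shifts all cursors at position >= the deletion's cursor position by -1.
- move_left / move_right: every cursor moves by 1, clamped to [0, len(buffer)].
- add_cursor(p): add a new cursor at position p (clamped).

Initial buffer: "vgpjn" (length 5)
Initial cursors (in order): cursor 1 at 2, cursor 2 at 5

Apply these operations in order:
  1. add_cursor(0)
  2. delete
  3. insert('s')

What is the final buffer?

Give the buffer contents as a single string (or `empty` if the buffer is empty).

Answer: svspjs

Derivation:
After op 1 (add_cursor(0)): buffer="vgpjn" (len 5), cursors c3@0 c1@2 c2@5, authorship .....
After op 2 (delete): buffer="vpj" (len 3), cursors c3@0 c1@1 c2@3, authorship ...
After op 3 (insert('s')): buffer="svspjs" (len 6), cursors c3@1 c1@3 c2@6, authorship 3.1..2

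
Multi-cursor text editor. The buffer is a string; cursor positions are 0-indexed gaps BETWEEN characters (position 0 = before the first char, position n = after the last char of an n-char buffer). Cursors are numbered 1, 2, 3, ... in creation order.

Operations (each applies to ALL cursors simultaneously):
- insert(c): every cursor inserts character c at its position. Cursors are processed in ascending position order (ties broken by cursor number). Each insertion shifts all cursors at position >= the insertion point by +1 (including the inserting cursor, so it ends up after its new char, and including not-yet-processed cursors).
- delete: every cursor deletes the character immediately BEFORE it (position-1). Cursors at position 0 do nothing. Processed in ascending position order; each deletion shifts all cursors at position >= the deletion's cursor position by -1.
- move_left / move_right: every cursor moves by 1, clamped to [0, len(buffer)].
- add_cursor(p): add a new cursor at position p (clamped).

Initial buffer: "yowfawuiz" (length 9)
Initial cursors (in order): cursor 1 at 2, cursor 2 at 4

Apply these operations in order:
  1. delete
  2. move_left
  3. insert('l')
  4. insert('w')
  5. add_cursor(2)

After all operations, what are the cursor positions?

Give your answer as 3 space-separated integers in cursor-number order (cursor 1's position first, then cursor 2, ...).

Answer: 2 5 2

Derivation:
After op 1 (delete): buffer="ywawuiz" (len 7), cursors c1@1 c2@2, authorship .......
After op 2 (move_left): buffer="ywawuiz" (len 7), cursors c1@0 c2@1, authorship .......
After op 3 (insert('l')): buffer="lylwawuiz" (len 9), cursors c1@1 c2@3, authorship 1.2......
After op 4 (insert('w')): buffer="lwylwwawuiz" (len 11), cursors c1@2 c2@5, authorship 11.22......
After op 5 (add_cursor(2)): buffer="lwylwwawuiz" (len 11), cursors c1@2 c3@2 c2@5, authorship 11.22......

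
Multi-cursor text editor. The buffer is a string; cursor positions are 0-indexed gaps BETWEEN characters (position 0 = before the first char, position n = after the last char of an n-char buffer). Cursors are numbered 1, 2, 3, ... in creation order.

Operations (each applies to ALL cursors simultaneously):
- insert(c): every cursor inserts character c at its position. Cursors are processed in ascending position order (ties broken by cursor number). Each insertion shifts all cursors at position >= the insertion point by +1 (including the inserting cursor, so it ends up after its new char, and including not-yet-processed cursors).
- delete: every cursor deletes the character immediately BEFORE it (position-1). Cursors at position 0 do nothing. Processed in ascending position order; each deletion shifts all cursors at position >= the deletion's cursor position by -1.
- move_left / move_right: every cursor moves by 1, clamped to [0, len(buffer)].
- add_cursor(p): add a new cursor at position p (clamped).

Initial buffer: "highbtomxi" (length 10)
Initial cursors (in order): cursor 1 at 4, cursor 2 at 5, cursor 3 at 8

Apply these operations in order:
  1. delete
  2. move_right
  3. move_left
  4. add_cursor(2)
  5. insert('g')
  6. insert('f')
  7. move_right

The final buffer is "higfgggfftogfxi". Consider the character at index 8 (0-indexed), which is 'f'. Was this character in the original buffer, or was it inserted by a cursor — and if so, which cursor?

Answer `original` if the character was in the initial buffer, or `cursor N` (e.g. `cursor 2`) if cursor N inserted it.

Answer: cursor 2

Derivation:
After op 1 (delete): buffer="higtoxi" (len 7), cursors c1@3 c2@3 c3@5, authorship .......
After op 2 (move_right): buffer="higtoxi" (len 7), cursors c1@4 c2@4 c3@6, authorship .......
After op 3 (move_left): buffer="higtoxi" (len 7), cursors c1@3 c2@3 c3@5, authorship .......
After op 4 (add_cursor(2)): buffer="higtoxi" (len 7), cursors c4@2 c1@3 c2@3 c3@5, authorship .......
After op 5 (insert('g')): buffer="higgggtogxi" (len 11), cursors c4@3 c1@6 c2@6 c3@9, authorship ..4.12..3..
After op 6 (insert('f')): buffer="higfgggfftogfxi" (len 15), cursors c4@4 c1@9 c2@9 c3@13, authorship ..44.1212..33..
After op 7 (move_right): buffer="higfgggfftogfxi" (len 15), cursors c4@5 c1@10 c2@10 c3@14, authorship ..44.1212..33..
Authorship (.=original, N=cursor N): . . 4 4 . 1 2 1 2 . . 3 3 . .
Index 8: author = 2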